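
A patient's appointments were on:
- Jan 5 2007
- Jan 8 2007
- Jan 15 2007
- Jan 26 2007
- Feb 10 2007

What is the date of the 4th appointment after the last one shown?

The spacing grows by 4 each time: 3, 7, 11, 15 days.
Next gap: 19 days. Feb 10 2007 + 19 days = Mar 1 2007.
Next gap: 23 days. Mar 1 2007 + 23 days = Mar 24 2007.
Next gap: 27 days. Mar 24 2007 + 27 days = Apr 20 2007.
Next gap: 31 days. Apr 20 2007 + 31 days = May 21 2007.

May 21 2007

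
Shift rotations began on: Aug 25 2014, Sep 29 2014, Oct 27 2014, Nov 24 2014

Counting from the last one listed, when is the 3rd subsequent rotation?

Every date is a Monday; gaps 35, 28, 28 days.
Each is the last Monday of its month (at least one falls on the 29th or later, ruling out '4th Monday').
December 2014 ends with Monday Dec 29 2014.
January 2015 ends with Monday Jan 26 2015.
Last Monday of February 2015: Feb 23 2015.

Feb 23 2015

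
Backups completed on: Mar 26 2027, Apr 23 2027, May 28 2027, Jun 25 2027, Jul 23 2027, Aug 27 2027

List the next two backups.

Sep 24 2027, Oct 22 2027

Gaps: 28, 35, 28, 28, 35 days — a mix of 28 and 35. Every date is a Friday.
Each is the 4th Friday of its month.
September 2027 — 4th Friday is Sep 24 2027.
October 2027 — 4th Friday is Oct 22 2027.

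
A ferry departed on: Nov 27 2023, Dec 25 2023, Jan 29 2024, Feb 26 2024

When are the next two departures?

Every date is a Monday; gaps 28, 35, 28 days.
Each is the last Monday of its month (at least one falls on the 29th or later, ruling out '4th Monday').
March 2024 ends with Monday Mar 25 2024.
Last Monday of April 2024: Apr 29 2024.

Mar 25 2024, Apr 29 2024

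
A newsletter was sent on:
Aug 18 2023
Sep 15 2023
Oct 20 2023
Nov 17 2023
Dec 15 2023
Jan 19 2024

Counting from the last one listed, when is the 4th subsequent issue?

May 17 2024

These are Fridays at 28- or 35-day spacing (28, 35, 28, 28, 35).
The pattern: 3rd Friday of the month.
February 2024 — 3rd Friday is Feb 16 2024.
3rd Friday of March 2024: Mar 15 2024.
April 2024 — 3rd Friday is Apr 19 2024.
3rd Friday of May 2024: May 17 2024.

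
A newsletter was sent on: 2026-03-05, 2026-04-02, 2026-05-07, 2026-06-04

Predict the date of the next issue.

These are Thursdays at 28- or 35-day spacing (28, 35, 28).
The pattern: 1st Thursday of the month.
July 2026 — 1st Thursday is 2026-07-02.

2026-07-02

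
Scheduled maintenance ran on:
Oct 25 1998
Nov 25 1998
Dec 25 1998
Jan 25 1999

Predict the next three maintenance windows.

Gaps: 31, 30, 31 days — not constant. Every event is on the 25th of the month.
Pattern: the 25th of each month.
Next: February 1999 → Feb 25 1999.
Next: March 1999 → Mar 25 1999.
April 1999: Apr 25 1999.

Feb 25 1999, Mar 25 1999, Apr 25 1999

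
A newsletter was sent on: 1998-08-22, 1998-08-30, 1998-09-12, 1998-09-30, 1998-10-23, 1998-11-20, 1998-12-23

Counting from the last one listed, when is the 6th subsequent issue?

1999-10-22

Intervals are 8, 13, 18, 23, 28, 33 days — an arithmetic progression with common difference 5.
Next gap: 38 days. 1998-12-23 + 38 days = 1999-01-30.
Next gap: 43 days. 1999-01-30 + 43 days = 1999-03-14.
Next gap: 48 days. 1999-03-14 + 48 days = 1999-05-01.
Next gap: 53 days. 1999-05-01 + 53 days = 1999-06-23.
Next gap: 58 days. 1999-06-23 + 58 days = 1999-08-20.
Next gap: 63 days. 1999-08-20 + 63 days = 1999-10-22.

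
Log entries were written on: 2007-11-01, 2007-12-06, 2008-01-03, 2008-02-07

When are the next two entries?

2008-03-06, 2008-04-03

These are Thursdays at 28- or 35-day spacing (35, 28, 35).
The pattern: 1st Thursday of the month.
March 2008 — 1st Thursday is 2008-03-06.
1st Thursday of April 2008: 2008-04-03.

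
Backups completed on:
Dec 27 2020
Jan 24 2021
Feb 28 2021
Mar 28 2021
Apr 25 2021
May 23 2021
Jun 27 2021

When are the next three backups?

Gaps: 28, 35, 28, 28, 28, 35 days — a mix of 28 and 35. Every date is a Sunday.
Each is the 4th Sunday of its month.
July 2021 — 4th Sunday is Jul 25 2021.
4th Sunday of August 2021: Aug 22 2021.
September 2021 — 4th Sunday is Sep 26 2021.

Jul 25 2021, Aug 22 2021, Sep 26 2021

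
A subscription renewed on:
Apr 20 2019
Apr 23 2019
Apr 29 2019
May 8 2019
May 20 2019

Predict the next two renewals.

Jun 4 2019, Jun 22 2019

Intervals are 3, 6, 9, 12 days — an arithmetic progression with common difference 3.
Next gap: 15 days. May 20 2019 + 15 days = Jun 4 2019.
Next gap: 18 days. Jun 4 2019 + 18 days = Jun 22 2019.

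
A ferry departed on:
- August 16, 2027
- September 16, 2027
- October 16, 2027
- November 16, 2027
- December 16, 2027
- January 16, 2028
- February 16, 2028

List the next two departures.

Gaps: 31, 30, 31, 30, 31, 31 days — not constant. Every event is on the 16th of the month.
Pattern: the 16th of each month.
Next: March 2028 → March 16, 2028.
Next: April 2028 → April 16, 2028.

March 16, 2028; April 16, 2028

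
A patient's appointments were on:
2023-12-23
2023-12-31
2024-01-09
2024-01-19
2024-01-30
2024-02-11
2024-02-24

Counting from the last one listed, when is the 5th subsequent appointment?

2024-05-14

The spacing grows by 1 each time: 8, 9, 10, 11, 12, 13 days.
Next gap: 14 days. 2024-02-24 + 14 days = 2024-03-09.
Next gap: 15 days. 2024-03-09 + 15 days = 2024-03-24.
Next gap: 16 days. 2024-03-24 + 16 days = 2024-04-09.
Next gap: 17 days. 2024-04-09 + 17 days = 2024-04-26.
Next gap: 18 days. 2024-04-26 + 18 days = 2024-05-14.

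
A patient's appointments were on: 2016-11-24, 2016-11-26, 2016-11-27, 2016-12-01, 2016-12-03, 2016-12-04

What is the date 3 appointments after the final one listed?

2016-12-11

Every event lands on a Thursday or Saturday or Sunday (gaps cycle 2, 1, 4, 2, 1).
So the schedule is: every Thursday, Saturday and Sunday.
The following Thursday is 2016-12-08.
Next Saturday: 2016-12-10.
The following Sunday is 2016-12-11.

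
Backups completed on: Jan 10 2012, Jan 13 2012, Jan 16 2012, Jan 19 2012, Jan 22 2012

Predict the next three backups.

Jan 25 2012, Jan 28 2012, Jan 31 2012

Gaps between consecutive events: 3, 3, 3, 3 days — a constant 3-day interval.
Jan 22 2012 + 3 days = Jan 25 2012.
Jan 25 2012 + 3 days = Jan 28 2012.
Jan 28 2012 + 3 days = Jan 31 2012.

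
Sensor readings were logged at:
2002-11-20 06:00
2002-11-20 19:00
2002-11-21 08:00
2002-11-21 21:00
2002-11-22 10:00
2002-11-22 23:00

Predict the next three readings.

The interval is a steady 13 hours (13, 13, 13, 13, 13).
2002-11-22 23:00 + 13 h = 2002-11-23 12:00.
2002-11-23 12:00 + 13 h = 2002-11-24 01:00.
2002-11-24 01:00 + 13 h = 2002-11-24 14:00.

2002-11-23 12:00, 2002-11-24 01:00, 2002-11-24 14:00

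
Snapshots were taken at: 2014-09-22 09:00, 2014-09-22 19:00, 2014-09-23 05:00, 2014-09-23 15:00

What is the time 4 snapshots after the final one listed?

2014-09-25 07:00

The interval is a steady 10 hours (10, 10, 10).
2014-09-23 15:00 + 10 h = 2014-09-24 01:00.
2014-09-24 01:00 + 10 h = 2014-09-24 11:00.
2014-09-24 11:00 + 10 h = 2014-09-24 21:00.
2014-09-24 21:00 + 10 h = 2014-09-25 07:00.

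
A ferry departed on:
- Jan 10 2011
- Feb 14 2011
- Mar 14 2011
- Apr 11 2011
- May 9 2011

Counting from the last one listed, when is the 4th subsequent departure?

Sep 12 2011

These are Mondays at 28- or 35-day spacing (35, 28, 28, 28).
The pattern: 2nd Monday of the month.
2nd Monday of June 2011: Jun 13 2011.
July 2011 — 2nd Monday is Jul 11 2011.
2nd Monday of August 2011: Aug 8 2011.
2nd Monday of September 2011: Sep 12 2011.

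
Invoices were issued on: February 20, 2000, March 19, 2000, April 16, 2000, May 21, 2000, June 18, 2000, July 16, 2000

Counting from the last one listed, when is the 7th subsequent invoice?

February 18, 2001

These are Sundays at 28- or 35-day spacing (28, 28, 35, 28, 28).
The pattern: 3rd Sunday of the month.
3rd Sunday of August 2000: August 20, 2000.
September 2000 — 3rd Sunday is September 17, 2000.
October 2000 — 3rd Sunday is October 15, 2000.
3rd Sunday of November 2000: November 19, 2000.
3rd Sunday of December 2000: December 17, 2000.
January 2001 — 3rd Sunday is January 21, 2001.
3rd Sunday of February 2001: February 18, 2001.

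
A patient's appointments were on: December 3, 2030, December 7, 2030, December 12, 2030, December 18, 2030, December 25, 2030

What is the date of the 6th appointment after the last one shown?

The spacing grows by 1 each time: 4, 5, 6, 7 days.
Next gap: 8 days. December 25, 2030 + 8 days = January 2, 2031.
Next gap: 9 days. January 2, 2031 + 9 days = January 11, 2031.
Next gap: 10 days. January 11, 2031 + 10 days = January 21, 2031.
Next gap: 11 days. January 21, 2031 + 11 days = February 1, 2031.
Next gap: 12 days. February 1, 2031 + 12 days = February 13, 2031.
Next gap: 13 days. February 13, 2031 + 13 days = February 26, 2031.

February 26, 2031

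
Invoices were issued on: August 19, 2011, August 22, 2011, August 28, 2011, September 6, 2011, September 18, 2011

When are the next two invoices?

October 3, 2011; October 21, 2011

Intervals are 3, 6, 9, 12 days — an arithmetic progression with common difference 3.
Next gap: 15 days. September 18, 2011 + 15 days = October 3, 2011.
Next gap: 18 days. October 3, 2011 + 18 days = October 21, 2011.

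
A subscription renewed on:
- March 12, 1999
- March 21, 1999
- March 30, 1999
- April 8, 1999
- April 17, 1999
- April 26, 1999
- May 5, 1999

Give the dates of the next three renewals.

May 14, 1999; May 23, 1999; June 1, 1999

The spacing is 9, 9, 9, 9, 9, 9 days — always 9 days.
May 5, 1999 + 9 days = May 14, 1999.
May 14, 1999 + 9 days = May 23, 1999.
May 23, 1999 + 9 days = June 1, 1999.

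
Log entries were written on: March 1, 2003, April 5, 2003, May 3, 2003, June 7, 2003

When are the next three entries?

All dates are Saturdays, 35, 28, 35 days apart.
Specifically, the 1st Saturday of each month.
July 2003 — 1st Saturday is July 5, 2003.
August 2003 — 1st Saturday is August 2, 2003.
September 2003 — 1st Saturday is September 6, 2003.

July 5, 2003; August 2, 2003; September 6, 2003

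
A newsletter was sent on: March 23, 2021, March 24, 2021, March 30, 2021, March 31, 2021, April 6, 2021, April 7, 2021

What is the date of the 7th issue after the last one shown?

The gap pattern 1, 6, 1, 6, 1 repeats every 2 events.
These are the Tuesdays and Wednesdays of each week.
Next Tuesday: April 13, 2021.
Next Wednesday: April 14, 2021.
Next Tuesday: April 20, 2021.
The following Wednesday is April 21, 2021.
Next Tuesday: April 27, 2021.
Next Wednesday: April 28, 2021.
Next Tuesday: May 4, 2021.

May 4, 2021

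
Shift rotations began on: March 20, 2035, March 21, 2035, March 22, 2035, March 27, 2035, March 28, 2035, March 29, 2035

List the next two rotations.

April 3, 2035; April 4, 2035

The gap pattern 1, 1, 5, 1, 1 repeats every 3 events.
These are the Tuesdays, Wednesdays and Thursdays of each week.
The following Tuesday is April 3, 2035.
The following Wednesday is April 4, 2035.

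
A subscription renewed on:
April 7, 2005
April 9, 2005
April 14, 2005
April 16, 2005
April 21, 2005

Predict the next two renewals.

April 23, 2005; April 28, 2005

The gap pattern 2, 5, 2, 5 repeats every 2 events.
These are the Thursdays and Saturdays of each week.
The following Saturday is April 23, 2005.
Next Thursday: April 28, 2005.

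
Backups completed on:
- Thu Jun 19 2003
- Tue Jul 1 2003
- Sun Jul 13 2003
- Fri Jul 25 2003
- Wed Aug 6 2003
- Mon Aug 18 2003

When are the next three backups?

Sat Aug 30 2003, Thu Sep 11 2003, Tue Sep 23 2003

Gaps between consecutive events: 12, 12, 12, 12, 12 days — a constant 12-day interval.
Mon Aug 18 2003 + 12 days = Sat Aug 30 2003.
Sat Aug 30 2003 + 12 days = Thu Sep 11 2003.
Thu Sep 11 2003 + 12 days = Tue Sep 23 2003.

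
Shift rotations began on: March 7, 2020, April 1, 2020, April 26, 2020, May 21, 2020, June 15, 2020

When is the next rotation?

Gaps between consecutive events: 25, 25, 25, 25 days — a constant 25-day interval.
June 15, 2020 + 25 days = July 10, 2020.

July 10, 2020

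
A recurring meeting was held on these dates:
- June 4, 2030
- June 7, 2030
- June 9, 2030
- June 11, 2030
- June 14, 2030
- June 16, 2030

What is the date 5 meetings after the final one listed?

June 28, 2030

Every event lands on a Tuesday or Friday or Sunday (gaps cycle 3, 2, 2, 3, 2).
So the schedule is: every Tuesday, Friday and Sunday.
Next Tuesday: June 18, 2030.
The following Friday is June 21, 2030.
Next Sunday: June 23, 2030.
Next Tuesday: June 25, 2030.
The following Friday is June 28, 2030.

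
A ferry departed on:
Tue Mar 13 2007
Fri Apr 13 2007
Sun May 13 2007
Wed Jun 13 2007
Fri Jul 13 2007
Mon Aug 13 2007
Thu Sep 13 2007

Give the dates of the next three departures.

Each date is the 13th; the gaps (31, 30, 31, 30, 31, 31) track the month lengths.
The rule is the 13th of each month.
Next: October 2007 → Sat Oct 13 2007.
Next: November 2007 → Tue Nov 13 2007.
December 2007: Thu Dec 13 2007.

Sat Oct 13 2007, Tue Nov 13 2007, Thu Dec 13 2007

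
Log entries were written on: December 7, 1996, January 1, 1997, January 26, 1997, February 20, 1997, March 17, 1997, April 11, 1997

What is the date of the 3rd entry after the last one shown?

June 25, 1997

Gaps between consecutive events: 25, 25, 25, 25, 25 days — a constant 25-day interval.
April 11, 1997 + 25 days = May 6, 1997.
May 6, 1997 + 25 days = May 31, 1997.
May 31, 1997 + 25 days = June 25, 1997.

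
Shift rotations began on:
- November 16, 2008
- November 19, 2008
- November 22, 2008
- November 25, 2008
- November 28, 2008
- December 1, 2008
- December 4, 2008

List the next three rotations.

The spacing is 3, 3, 3, 3, 3, 3 days — always 3 days.
December 4, 2008 + 3 days = December 7, 2008.
December 7, 2008 + 3 days = December 10, 2008.
December 10, 2008 + 3 days = December 13, 2008.

December 7, 2008; December 10, 2008; December 13, 2008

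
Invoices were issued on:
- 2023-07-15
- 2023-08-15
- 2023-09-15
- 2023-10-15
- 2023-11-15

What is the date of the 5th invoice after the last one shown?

Gaps: 31, 31, 30, 31 days — not constant. Every event is on the 15th of the month.
Pattern: the 15th of each month.
Next: December 2023 → 2023-12-15.
January 2024: 2024-01-15.
February 2024: 2024-02-15.
March 2024: 2024-03-15.
April 2024: 2024-04-15.

2024-04-15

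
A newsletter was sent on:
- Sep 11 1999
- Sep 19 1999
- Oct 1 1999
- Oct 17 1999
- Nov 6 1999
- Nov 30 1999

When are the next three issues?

Dec 28 1999, Jan 29 2000, Mar 5 2000

Intervals are 8, 12, 16, 20, 24 days — an arithmetic progression with common difference 4.
Next gap: 28 days. Nov 30 1999 + 28 days = Dec 28 1999.
Next gap: 32 days. Dec 28 1999 + 32 days = Jan 29 2000.
Next gap: 36 days. Jan 29 2000 + 36 days = Mar 5 2000.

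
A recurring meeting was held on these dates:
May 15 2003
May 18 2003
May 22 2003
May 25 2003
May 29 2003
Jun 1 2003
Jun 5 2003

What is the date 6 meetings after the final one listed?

Every event lands on a Thursday or Sunday (gaps cycle 3, 4, 3, 4, 3, 4).
So the schedule is: every Thursday and Sunday.
The following Sunday is Jun 8 2003.
The following Thursday is Jun 12 2003.
Next Sunday: Jun 15 2003.
Next Thursday: Jun 19 2003.
The following Sunday is Jun 22 2003.
Next Thursday: Jun 26 2003.

Jun 26 2003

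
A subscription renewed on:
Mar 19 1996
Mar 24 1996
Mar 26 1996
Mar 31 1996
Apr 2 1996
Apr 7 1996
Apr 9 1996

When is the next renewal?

Gaps: 5, 2, 5, 2, 5, 2 days — not constant, but cyclic with period 2.
The events fall on every Tuesday and Sunday.
Next Sunday: Apr 14 1996.

Apr 14 1996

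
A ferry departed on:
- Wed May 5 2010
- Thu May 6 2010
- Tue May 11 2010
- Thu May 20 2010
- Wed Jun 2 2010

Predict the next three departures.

Gaps: 1, 5, 9, 13 days — each gap is 4 larger than the previous one.
Next gap: 17 days. Wed Jun 2 2010 + 17 days = Sat Jun 19 2010.
Next gap: 21 days. Sat Jun 19 2010 + 21 days = Sat Jul 10 2010.
Next gap: 25 days. Sat Jul 10 2010 + 25 days = Wed Aug 4 2010.

Sat Jun 19 2010, Sat Jul 10 2010, Wed Aug 4 2010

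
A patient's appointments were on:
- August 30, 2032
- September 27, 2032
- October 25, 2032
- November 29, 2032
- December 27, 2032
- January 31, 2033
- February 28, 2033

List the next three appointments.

These are Mondays with 28, 28, 35, 28, 35, 28-day gaps.
Each is the final Monday of its month — August 30, 2032 is past the 28th, so '4th Monday' doesn't fit.
March 2033 ends with Monday March 28, 2033.
Last Monday of April 2033: April 25, 2033.
Last Monday of May 2033: May 30, 2033.

March 28, 2033; April 25, 2033; May 30, 2033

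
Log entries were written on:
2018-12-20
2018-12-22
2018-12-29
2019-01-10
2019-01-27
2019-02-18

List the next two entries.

Gaps: 2, 7, 12, 17, 22 days — each gap is 5 larger than the previous one.
Next gap: 27 days. 2019-02-18 + 27 days = 2019-03-17.
Next gap: 32 days. 2019-03-17 + 32 days = 2019-04-18.

2019-03-17, 2019-04-18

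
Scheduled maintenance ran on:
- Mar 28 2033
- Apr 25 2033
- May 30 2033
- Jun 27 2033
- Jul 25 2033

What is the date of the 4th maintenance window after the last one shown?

Every date is a Monday; gaps 28, 35, 28, 28 days.
Each is the last Monday of its month (at least one falls on the 29th or later, ruling out '4th Monday').
August 2033 ends with Monday Aug 29 2033.
Last Monday of September 2033: Sep 26 2033.
Last Monday of October 2033: Oct 31 2033.
November 2033 ends with Monday Nov 28 2033.

Nov 28 2033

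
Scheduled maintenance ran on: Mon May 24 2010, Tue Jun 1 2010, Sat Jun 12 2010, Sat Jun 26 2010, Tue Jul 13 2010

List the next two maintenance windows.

Mon Aug 2 2010, Wed Aug 25 2010

Gaps: 8, 11, 14, 17 days — each gap is 3 larger than the previous one.
Next gap: 20 days. Tue Jul 13 2010 + 20 days = Mon Aug 2 2010.
Next gap: 23 days. Mon Aug 2 2010 + 23 days = Wed Aug 25 2010.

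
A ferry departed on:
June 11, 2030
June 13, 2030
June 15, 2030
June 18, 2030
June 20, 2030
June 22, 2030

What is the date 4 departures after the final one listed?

Gaps: 2, 2, 3, 2, 2 days — not constant, but cyclic with period 3.
The events fall on every Tuesday, Thursday and Saturday.
Next Tuesday: June 25, 2030.
The following Thursday is June 27, 2030.
Next Saturday: June 29, 2030.
Next Tuesday: July 2, 2030.

July 2, 2030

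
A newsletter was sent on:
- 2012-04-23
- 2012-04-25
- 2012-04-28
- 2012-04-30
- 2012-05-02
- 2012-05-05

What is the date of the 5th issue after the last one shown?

2012-05-16

The gap pattern 2, 3, 2, 2, 3 repeats every 3 events.
These are the Mondays, Wednesdays and Saturdays of each week.
The following Monday is 2012-05-07.
Next Wednesday: 2012-05-09.
The following Saturday is 2012-05-12.
Next Monday: 2012-05-14.
The following Wednesday is 2012-05-16.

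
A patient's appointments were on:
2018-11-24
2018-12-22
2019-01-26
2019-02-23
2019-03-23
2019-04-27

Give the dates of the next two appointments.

2019-05-25, 2019-06-22

All dates are Saturdays, 28, 35, 28, 28, 35 days apart.
Specifically, the 4th Saturday of each month.
May 2019 — 4th Saturday is 2019-05-25.
June 2019 — 4th Saturday is 2019-06-22.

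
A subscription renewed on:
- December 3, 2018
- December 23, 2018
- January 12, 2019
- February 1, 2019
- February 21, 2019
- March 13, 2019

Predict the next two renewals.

April 2, 2019; April 22, 2019

Gaps between consecutive events: 20, 20, 20, 20, 20 days — a constant 20-day interval.
March 13, 2019 + 20 days = April 2, 2019.
April 2, 2019 + 20 days = April 22, 2019.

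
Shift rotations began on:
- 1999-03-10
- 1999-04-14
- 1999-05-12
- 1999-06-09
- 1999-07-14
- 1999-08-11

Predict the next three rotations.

All dates are Wednesdays, 35, 28, 28, 35, 28 days apart.
Specifically, the 2nd Wednesday of each month.
2nd Wednesday of September 1999: 1999-09-08.
October 1999 — 2nd Wednesday is 1999-10-13.
2nd Wednesday of November 1999: 1999-11-10.

1999-09-08, 1999-10-13, 1999-11-10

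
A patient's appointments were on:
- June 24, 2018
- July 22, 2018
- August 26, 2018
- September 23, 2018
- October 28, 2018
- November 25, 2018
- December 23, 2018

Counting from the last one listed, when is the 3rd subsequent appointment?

March 24, 2019

Gaps: 28, 35, 28, 35, 28, 28 days — a mix of 28 and 35. Every date is a Sunday.
Each is the 4th Sunday of its month.
January 2019 — 4th Sunday is January 27, 2019.
4th Sunday of February 2019: February 24, 2019.
4th Sunday of March 2019: March 24, 2019.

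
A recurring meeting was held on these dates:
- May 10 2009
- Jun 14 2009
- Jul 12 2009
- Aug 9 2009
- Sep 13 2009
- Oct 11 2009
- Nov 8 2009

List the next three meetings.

These are Sundays at 28- or 35-day spacing (35, 28, 28, 35, 28, 28).
The pattern: 2nd Sunday of the month.
December 2009 — 2nd Sunday is Dec 13 2009.
January 2010 — 2nd Sunday is Jan 10 2010.
February 2010 — 2nd Sunday is Feb 14 2010.

Dec 13 2009, Jan 10 2010, Feb 14 2010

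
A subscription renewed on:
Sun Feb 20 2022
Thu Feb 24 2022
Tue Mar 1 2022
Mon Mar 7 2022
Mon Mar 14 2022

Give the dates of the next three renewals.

Gaps: 4, 5, 6, 7 days — each gap is 1 larger than the previous one.
Next gap: 8 days. Mon Mar 14 2022 + 8 days = Tue Mar 22 2022.
Next gap: 9 days. Tue Mar 22 2022 + 9 days = Thu Mar 31 2022.
Next gap: 10 days. Thu Mar 31 2022 + 10 days = Sun Apr 10 2022.

Tue Mar 22 2022, Thu Mar 31 2022, Sun Apr 10 2022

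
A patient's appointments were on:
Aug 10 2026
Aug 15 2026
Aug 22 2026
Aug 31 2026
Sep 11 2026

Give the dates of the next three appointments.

Gaps: 5, 7, 9, 11 days — each gap is 2 larger than the previous one.
Next gap: 13 days. Sep 11 2026 + 13 days = Sep 24 2026.
Next gap: 15 days. Sep 24 2026 + 15 days = Oct 9 2026.
Next gap: 17 days. Oct 9 2026 + 17 days = Oct 26 2026.

Sep 24 2026, Oct 9 2026, Oct 26 2026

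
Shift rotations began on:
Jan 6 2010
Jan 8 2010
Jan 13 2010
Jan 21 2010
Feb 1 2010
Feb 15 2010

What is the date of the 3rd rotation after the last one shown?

Intervals are 2, 5, 8, 11, 14 days — an arithmetic progression with common difference 3.
Next gap: 17 days. Feb 15 2010 + 17 days = Mar 4 2010.
Next gap: 20 days. Mar 4 2010 + 20 days = Mar 24 2010.
Next gap: 23 days. Mar 24 2010 + 23 days = Apr 16 2010.

Apr 16 2010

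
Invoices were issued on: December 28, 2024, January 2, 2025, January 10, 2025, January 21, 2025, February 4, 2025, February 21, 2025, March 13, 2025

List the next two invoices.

The spacing grows by 3 each time: 5, 8, 11, 14, 17, 20 days.
Next gap: 23 days. March 13, 2025 + 23 days = April 5, 2025.
Next gap: 26 days. April 5, 2025 + 26 days = May 1, 2025.

April 5, 2025; May 1, 2025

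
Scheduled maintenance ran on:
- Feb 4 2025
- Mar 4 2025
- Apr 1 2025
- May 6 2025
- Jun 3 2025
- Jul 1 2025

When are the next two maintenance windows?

These are Tuesdays at 28- or 35-day spacing (28, 28, 35, 28, 28).
The pattern: 1st Tuesday of the month.
1st Tuesday of August 2025: Aug 5 2025.
1st Tuesday of September 2025: Sep 2 2025.

Aug 5 2025, Sep 2 2025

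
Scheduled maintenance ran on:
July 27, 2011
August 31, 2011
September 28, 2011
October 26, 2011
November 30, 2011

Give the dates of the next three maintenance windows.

Every date is a Wednesday; gaps 35, 28, 28, 35 days.
Each is the last Wednesday of its month (at least one falls on the 29th or later, ruling out '4th Wednesday').
December 2011 ends with Wednesday December 28, 2011.
January 2012 ends with Wednesday January 25, 2012.
February 2012 ends with Wednesday February 29, 2012.

December 28, 2011; January 25, 2012; February 29, 2012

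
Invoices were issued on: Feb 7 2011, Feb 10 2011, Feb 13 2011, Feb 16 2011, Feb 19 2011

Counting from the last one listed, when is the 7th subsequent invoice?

The spacing is 3, 3, 3, 3 days — always 3 days.
Feb 19 2011 + 3 days = Feb 22 2011.
Feb 22 2011 + 3 days = Feb 25 2011.
Feb 25 2011 + 3 days = Feb 28 2011.
Feb 28 2011 + 3 days = Mar 3 2011.
Mar 3 2011 + 3 days = Mar 6 2011.
Mar 6 2011 + 3 days = Mar 9 2011.
Mar 9 2011 + 3 days = Mar 12 2011.

Mar 12 2011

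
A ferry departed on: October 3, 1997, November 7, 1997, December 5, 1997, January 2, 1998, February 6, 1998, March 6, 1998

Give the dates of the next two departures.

These are Fridays at 28- or 35-day spacing (35, 28, 28, 35, 28).
The pattern: 1st Friday of the month.
April 1998 — 1st Friday is April 3, 1998.
May 1998 — 1st Friday is May 1, 1998.

April 3, 1998; May 1, 1998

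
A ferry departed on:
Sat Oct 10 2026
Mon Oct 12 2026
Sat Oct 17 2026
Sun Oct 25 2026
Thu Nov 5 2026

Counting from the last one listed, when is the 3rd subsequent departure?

Sat Dec 26 2026

The spacing grows by 3 each time: 2, 5, 8, 11 days.
Next gap: 14 days. Thu Nov 5 2026 + 14 days = Thu Nov 19 2026.
Next gap: 17 days. Thu Nov 19 2026 + 17 days = Sun Dec 6 2026.
Next gap: 20 days. Sun Dec 6 2026 + 20 days = Sat Dec 26 2026.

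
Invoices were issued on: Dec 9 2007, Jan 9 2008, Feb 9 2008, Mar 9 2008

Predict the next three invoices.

Apr 9 2008, May 9 2008, Jun 9 2008

Gaps: 31, 31, 29 days — not constant. Every event is on the 9th of the month.
Pattern: the 9th of each month.
Next: April 2008 → Apr 9 2008.
May 2008: May 9 2008.
Next: June 2008 → Jun 9 2008.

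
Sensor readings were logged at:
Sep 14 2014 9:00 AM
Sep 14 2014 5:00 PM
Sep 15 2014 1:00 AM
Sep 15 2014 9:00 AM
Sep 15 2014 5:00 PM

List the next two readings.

Gaps: 8, 8, 8, 8 hours — each event is 8 hours after the previous one.
Sep 15 2014 5:00 PM + 8 h = Sep 16 2014 1:00 AM.
Sep 16 2014 1:00 AM + 8 h = Sep 16 2014 9:00 AM.

Sep 16 2014 1:00 AM, Sep 16 2014 9:00 AM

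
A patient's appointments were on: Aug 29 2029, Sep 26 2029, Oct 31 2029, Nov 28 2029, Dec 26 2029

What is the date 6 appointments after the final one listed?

All Wednesdays; the gaps (28, 35, 28, 28) vary with month length.
This is the last Wednesday of each month.
Last Wednesday of January 2030: Jan 30 2030.
February 2030 ends with Wednesday Feb 27 2030.
Last Wednesday of March 2030: Mar 27 2030.
April 2030 ends with Wednesday Apr 24 2030.
Last Wednesday of May 2030: May 29 2030.
Last Wednesday of June 2030: Jun 26 2030.

Jun 26 2030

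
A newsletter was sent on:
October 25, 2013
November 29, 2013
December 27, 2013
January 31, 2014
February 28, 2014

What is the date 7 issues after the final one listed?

September 26, 2014

Every date is a Friday; gaps 35, 28, 35, 28 days.
Each is the last Friday of its month (at least one falls on the 29th or later, ruling out '4th Friday').
Last Friday of March 2014: March 28, 2014.
April 2014 ends with Friday April 25, 2014.
May 2014 ends with Friday May 30, 2014.
Last Friday of June 2014: June 27, 2014.
July 2014 ends with Friday July 25, 2014.
August 2014 ends with Friday August 29, 2014.
Last Friday of September 2014: September 26, 2014.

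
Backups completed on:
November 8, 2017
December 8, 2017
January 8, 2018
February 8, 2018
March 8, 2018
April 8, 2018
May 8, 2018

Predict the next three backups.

June 8, 2018; July 8, 2018; August 8, 2018

Each date is the 8th; the gaps (30, 31, 31, 28, 31, 30) track the month lengths.
The rule is the 8th of each month.
Next: June 2018 → June 8, 2018.
July 2018: July 8, 2018.
August 2018: August 8, 2018.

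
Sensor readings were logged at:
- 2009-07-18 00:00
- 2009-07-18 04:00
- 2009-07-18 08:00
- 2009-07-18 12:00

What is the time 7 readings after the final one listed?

2009-07-19 16:00

Spacing: 4, 4, 4 h — constant 4 h.
2009-07-18 12:00 + 4 h = 2009-07-18 16:00.
2009-07-18 16:00 + 4 h = 2009-07-18 20:00.
2009-07-18 20:00 + 4 h = 2009-07-19 00:00.
2009-07-19 00:00 + 4 h = 2009-07-19 04:00.
2009-07-19 04:00 + 4 h = 2009-07-19 08:00.
2009-07-19 08:00 + 4 h = 2009-07-19 12:00.
2009-07-19 12:00 + 4 h = 2009-07-19 16:00.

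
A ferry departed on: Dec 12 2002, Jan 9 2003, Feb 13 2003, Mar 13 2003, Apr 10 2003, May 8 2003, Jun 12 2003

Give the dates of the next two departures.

All dates are Thursdays, 28, 35, 28, 28, 28, 35 days apart.
Specifically, the 2nd Thursday of each month.
July 2003 — 2nd Thursday is Jul 10 2003.
2nd Thursday of August 2003: Aug 14 2003.

Jul 10 2003, Aug 14 2003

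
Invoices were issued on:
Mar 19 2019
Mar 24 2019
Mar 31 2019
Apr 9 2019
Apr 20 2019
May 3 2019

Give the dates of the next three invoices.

Intervals are 5, 7, 9, 11, 13 days — an arithmetic progression with common difference 2.
Next gap: 15 days. May 3 2019 + 15 days = May 18 2019.
Next gap: 17 days. May 18 2019 + 17 days = Jun 4 2019.
Next gap: 19 days. Jun 4 2019 + 19 days = Jun 23 2019.

May 18 2019, Jun 4 2019, Jun 23 2019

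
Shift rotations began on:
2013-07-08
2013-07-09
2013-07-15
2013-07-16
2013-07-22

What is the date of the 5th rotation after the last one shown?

2013-08-06

Every event lands on a Monday or Tuesday (gaps cycle 1, 6, 1, 6).
So the schedule is: every Monday and Tuesday.
Next Tuesday: 2013-07-23.
The following Monday is 2013-07-29.
The following Tuesday is 2013-07-30.
Next Monday: 2013-08-05.
Next Tuesday: 2013-08-06.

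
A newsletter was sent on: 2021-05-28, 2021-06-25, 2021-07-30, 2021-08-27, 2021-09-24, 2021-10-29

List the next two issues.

2021-11-26, 2021-12-31

Every date is a Friday; gaps 28, 35, 28, 28, 35 days.
Each is the last Friday of its month (at least one falls on the 29th or later, ruling out '4th Friday').
Last Friday of November 2021: 2021-11-26.
December 2021 ends with Friday 2021-12-31.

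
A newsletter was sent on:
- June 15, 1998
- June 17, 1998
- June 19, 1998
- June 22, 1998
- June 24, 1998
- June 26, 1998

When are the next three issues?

June 29, 1998; July 1, 1998; July 3, 1998

Every event lands on a Monday or Wednesday or Friday (gaps cycle 2, 2, 3, 2, 2).
So the schedule is: every Monday, Wednesday and Friday.
The following Monday is June 29, 1998.
The following Wednesday is July 1, 1998.
The following Friday is July 3, 1998.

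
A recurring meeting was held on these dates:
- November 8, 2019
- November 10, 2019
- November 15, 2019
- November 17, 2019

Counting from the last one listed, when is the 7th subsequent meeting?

The gap pattern 2, 5, 2 repeats every 2 events.
These are the Fridays and Sundays of each week.
Next Friday: November 22, 2019.
The following Sunday is November 24, 2019.
Next Friday: November 29, 2019.
The following Sunday is December 1, 2019.
Next Friday: December 6, 2019.
The following Sunday is December 8, 2019.
Next Friday: December 13, 2019.

December 13, 2019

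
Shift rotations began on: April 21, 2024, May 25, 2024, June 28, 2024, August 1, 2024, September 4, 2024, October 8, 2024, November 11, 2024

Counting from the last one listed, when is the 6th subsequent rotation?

Gaps between consecutive events: 34, 34, 34, 34, 34, 34 days — a constant 34-day interval.
November 11, 2024 + 34 days = December 15, 2024.
December 15, 2024 + 34 days = January 18, 2025.
January 18, 2025 + 34 days = February 21, 2025.
February 21, 2025 + 34 days = March 27, 2025.
March 27, 2025 + 34 days = April 30, 2025.
April 30, 2025 + 34 days = June 3, 2025.

June 3, 2025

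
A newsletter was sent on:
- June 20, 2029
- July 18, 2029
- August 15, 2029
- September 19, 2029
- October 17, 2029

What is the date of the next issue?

These are Wednesdays at 28- or 35-day spacing (28, 28, 35, 28).
The pattern: 3rd Wednesday of the month.
3rd Wednesday of November 2029: November 21, 2029.

November 21, 2029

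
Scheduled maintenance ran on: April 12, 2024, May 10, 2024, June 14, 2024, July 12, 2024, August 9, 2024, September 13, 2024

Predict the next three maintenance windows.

October 11, 2024; November 8, 2024; December 13, 2024

All dates are Fridays, 28, 35, 28, 28, 35 days apart.
Specifically, the 2nd Friday of each month.
October 2024 — 2nd Friday is October 11, 2024.
November 2024 — 2nd Friday is November 8, 2024.
2nd Friday of December 2024: December 13, 2024.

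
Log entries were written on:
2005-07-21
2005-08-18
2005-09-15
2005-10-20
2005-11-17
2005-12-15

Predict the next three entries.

Gaps: 28, 28, 35, 28, 28 days — a mix of 28 and 35. Every date is a Thursday.
Each is the 3rd Thursday of its month.
January 2006 — 3rd Thursday is 2006-01-19.
3rd Thursday of February 2006: 2006-02-16.
March 2006 — 3rd Thursday is 2006-03-16.

2006-01-19, 2006-02-16, 2006-03-16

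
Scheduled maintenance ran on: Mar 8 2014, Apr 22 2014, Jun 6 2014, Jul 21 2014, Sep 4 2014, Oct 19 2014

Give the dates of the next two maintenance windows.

Gaps between consecutive events: 45, 45, 45, 45, 45 days — a constant 45-day interval.
Oct 19 2014 + 45 days = Dec 3 2014.
Dec 3 2014 + 45 days = Jan 17 2015.

Dec 3 2014, Jan 17 2015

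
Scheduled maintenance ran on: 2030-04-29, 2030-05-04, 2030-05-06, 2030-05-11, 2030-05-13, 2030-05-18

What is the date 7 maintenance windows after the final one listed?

2030-06-10

Gaps: 5, 2, 5, 2, 5 days — not constant, but cyclic with period 2.
The events fall on every Monday and Saturday.
The following Monday is 2030-05-20.
Next Saturday: 2030-05-25.
Next Monday: 2030-05-27.
Next Saturday: 2030-06-01.
Next Monday: 2030-06-03.
The following Saturday is 2030-06-08.
Next Monday: 2030-06-10.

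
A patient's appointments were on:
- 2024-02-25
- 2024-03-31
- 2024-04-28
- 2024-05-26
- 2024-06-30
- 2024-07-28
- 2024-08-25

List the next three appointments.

2024-09-29, 2024-10-27, 2024-11-24

All Sundays; the gaps (35, 28, 28, 35, 28, 28) vary with month length.
This is the last Sunday of each month.
September 2024 ends with Sunday 2024-09-29.
Last Sunday of October 2024: 2024-10-27.
November 2024 ends with Sunday 2024-11-24.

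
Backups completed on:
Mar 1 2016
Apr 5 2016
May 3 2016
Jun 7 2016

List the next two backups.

These are Tuesdays at 28- or 35-day spacing (35, 28, 35).
The pattern: 1st Tuesday of the month.
1st Tuesday of July 2016: Jul 5 2016.
1st Tuesday of August 2016: Aug 2 2016.

Jul 5 2016, Aug 2 2016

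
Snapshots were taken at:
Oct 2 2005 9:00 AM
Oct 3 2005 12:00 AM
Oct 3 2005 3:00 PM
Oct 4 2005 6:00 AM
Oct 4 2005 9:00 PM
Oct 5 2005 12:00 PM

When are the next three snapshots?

Oct 6 2005 3:00 AM, Oct 6 2005 6:00 PM, Oct 7 2005 9:00 AM

The interval is a steady 15 hours (15, 15, 15, 15, 15).
Oct 5 2005 12:00 PM + 15 h = Oct 6 2005 3:00 AM.
Oct 6 2005 3:00 AM + 15 h = Oct 6 2005 6:00 PM.
Oct 6 2005 6:00 PM + 15 h = Oct 7 2005 9:00 AM.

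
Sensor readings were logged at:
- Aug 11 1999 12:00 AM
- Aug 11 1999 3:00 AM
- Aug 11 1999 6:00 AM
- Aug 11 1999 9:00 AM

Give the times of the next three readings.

Aug 11 1999 12:00 PM, Aug 11 1999 3:00 PM, Aug 11 1999 6:00 PM

Spacing: 3, 3, 3 h — constant 3 h.
Aug 11 1999 9:00 AM + 3 h = Aug 11 1999 12:00 PM.
Aug 11 1999 12:00 PM + 3 h = Aug 11 1999 3:00 PM.
Aug 11 1999 3:00 PM + 3 h = Aug 11 1999 6:00 PM.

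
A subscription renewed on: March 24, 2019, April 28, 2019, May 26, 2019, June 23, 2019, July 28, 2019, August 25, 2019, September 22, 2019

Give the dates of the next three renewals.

All dates are Sundays, 35, 28, 28, 35, 28, 28 days apart.
Specifically, the 4th Sunday of each month.
4th Sunday of October 2019: October 27, 2019.
November 2019 — 4th Sunday is November 24, 2019.
4th Sunday of December 2019: December 22, 2019.

October 27, 2019; November 24, 2019; December 22, 2019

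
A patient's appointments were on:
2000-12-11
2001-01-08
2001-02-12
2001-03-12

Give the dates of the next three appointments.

Gaps: 28, 35, 28 days — a mix of 28 and 35. Every date is a Monday.
Each is the 2nd Monday of its month.
April 2001 — 2nd Monday is 2001-04-09.
May 2001 — 2nd Monday is 2001-05-14.
2nd Monday of June 2001: 2001-06-11.

2001-04-09, 2001-05-14, 2001-06-11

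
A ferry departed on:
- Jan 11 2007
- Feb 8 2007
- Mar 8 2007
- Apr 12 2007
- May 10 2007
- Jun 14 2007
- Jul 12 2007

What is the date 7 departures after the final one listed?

Feb 14 2008

These are Thursdays at 28- or 35-day spacing (28, 28, 35, 28, 35, 28).
The pattern: 2nd Thursday of the month.
August 2007 — 2nd Thursday is Aug 9 2007.
2nd Thursday of September 2007: Sep 13 2007.
2nd Thursday of October 2007: Oct 11 2007.
2nd Thursday of November 2007: Nov 8 2007.
December 2007 — 2nd Thursday is Dec 13 2007.
January 2008 — 2nd Thursday is Jan 10 2008.
February 2008 — 2nd Thursday is Feb 14 2008.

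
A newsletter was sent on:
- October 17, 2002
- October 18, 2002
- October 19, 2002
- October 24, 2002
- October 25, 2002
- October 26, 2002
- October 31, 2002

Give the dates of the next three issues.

November 1, 2002; November 2, 2002; November 7, 2002

Gaps: 1, 1, 5, 1, 1, 5 days — not constant, but cyclic with period 3.
The events fall on every Thursday, Friday and Saturday.
The following Friday is November 1, 2002.
The following Saturday is November 2, 2002.
The following Thursday is November 7, 2002.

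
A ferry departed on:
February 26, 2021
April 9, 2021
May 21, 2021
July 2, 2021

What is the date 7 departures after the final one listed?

April 22, 2022

The spacing is 42, 42, 42 days — always 42 days.
July 2, 2021 + 42 days = August 13, 2021.
August 13, 2021 + 42 days = September 24, 2021.
September 24, 2021 + 42 days = November 5, 2021.
November 5, 2021 + 42 days = December 17, 2021.
December 17, 2021 + 42 days = January 28, 2022.
January 28, 2022 + 42 days = March 11, 2022.
March 11, 2022 + 42 days = April 22, 2022.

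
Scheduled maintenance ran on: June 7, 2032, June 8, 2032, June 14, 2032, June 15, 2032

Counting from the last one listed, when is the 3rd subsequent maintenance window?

Every event lands on a Monday or Tuesday (gaps cycle 1, 6, 1).
So the schedule is: every Monday and Tuesday.
The following Monday is June 21, 2032.
Next Tuesday: June 22, 2032.
The following Monday is June 28, 2032.

June 28, 2032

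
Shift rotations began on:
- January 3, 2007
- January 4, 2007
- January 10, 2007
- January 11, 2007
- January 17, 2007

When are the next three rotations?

January 18, 2007; January 24, 2007; January 25, 2007

Gaps: 1, 6, 1, 6 days — not constant, but cyclic with period 2.
The events fall on every Wednesday and Thursday.
Next Thursday: January 18, 2007.
Next Wednesday: January 24, 2007.
Next Thursday: January 25, 2007.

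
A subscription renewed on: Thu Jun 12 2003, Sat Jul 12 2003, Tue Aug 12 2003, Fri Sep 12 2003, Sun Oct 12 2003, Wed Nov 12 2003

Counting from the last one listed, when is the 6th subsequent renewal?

Wed May 12 2004

Gaps: 30, 31, 31, 30, 31 days — not constant. Every event is on the 12th of the month.
Pattern: the 12th of each month.
Next: December 2003 → Fri Dec 12 2003.
January 2004: Mon Jan 12 2004.
February 2004: Thu Feb 12 2004.
March 2004: Fri Mar 12 2004.
April 2004: Mon Apr 12 2004.
May 2004: Wed May 12 2004.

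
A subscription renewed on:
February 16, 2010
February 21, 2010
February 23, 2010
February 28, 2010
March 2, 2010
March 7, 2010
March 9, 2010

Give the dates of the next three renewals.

March 14, 2010; March 16, 2010; March 21, 2010

Every event lands on a Tuesday or Sunday (gaps cycle 5, 2, 5, 2, 5, 2).
So the schedule is: every Tuesday and Sunday.
Next Sunday: March 14, 2010.
Next Tuesday: March 16, 2010.
Next Sunday: March 21, 2010.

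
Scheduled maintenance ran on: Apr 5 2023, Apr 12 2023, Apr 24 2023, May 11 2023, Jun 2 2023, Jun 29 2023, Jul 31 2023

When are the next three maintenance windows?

Gaps: 7, 12, 17, 22, 27, 32 days — each gap is 5 larger than the previous one.
Next gap: 37 days. Jul 31 2023 + 37 days = Sep 6 2023.
Next gap: 42 days. Sep 6 2023 + 42 days = Oct 18 2023.
Next gap: 47 days. Oct 18 2023 + 47 days = Dec 4 2023.

Sep 6 2023, Oct 18 2023, Dec 4 2023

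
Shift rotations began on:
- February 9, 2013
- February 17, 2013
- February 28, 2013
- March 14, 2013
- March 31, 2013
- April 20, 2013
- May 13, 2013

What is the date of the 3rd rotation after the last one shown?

The spacing grows by 3 each time: 8, 11, 14, 17, 20, 23 days.
Next gap: 26 days. May 13, 2013 + 26 days = June 8, 2013.
Next gap: 29 days. June 8, 2013 + 29 days = July 7, 2013.
Next gap: 32 days. July 7, 2013 + 32 days = August 8, 2013.

August 8, 2013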